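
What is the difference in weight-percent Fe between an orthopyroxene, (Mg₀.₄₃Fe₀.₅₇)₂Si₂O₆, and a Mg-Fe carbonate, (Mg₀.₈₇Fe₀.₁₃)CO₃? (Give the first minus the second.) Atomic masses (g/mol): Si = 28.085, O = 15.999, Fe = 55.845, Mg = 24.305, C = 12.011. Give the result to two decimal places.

18.68 percentage points

M((Mg₀.₄₃Fe₀.₅₇)₂Si₂O₆) = 236.730 g/mol, so wt% Fe = 63.663/236.730 × 100 = 26.89%.
M((Mg₀.₈₇Fe₀.₁₃)CO₃) = 88.413 g/mol, so wt% Fe = 7.260/88.413 × 100 = 8.21%.
26.89 − 8.21 = 18.68 pp.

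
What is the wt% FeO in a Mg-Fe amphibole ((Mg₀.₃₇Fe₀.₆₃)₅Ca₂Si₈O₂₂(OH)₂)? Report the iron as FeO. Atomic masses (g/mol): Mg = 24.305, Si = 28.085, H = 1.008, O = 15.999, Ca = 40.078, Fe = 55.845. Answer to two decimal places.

24.82 wt%

Formula mass = 911.704 g/mol.
3.15 Fe → 3.1500 mol FeO per formula unit; M(FeO) = 71.844, so FeO mass = 226.309 g.
226.309/911.704 × 100 = 24.82 wt%.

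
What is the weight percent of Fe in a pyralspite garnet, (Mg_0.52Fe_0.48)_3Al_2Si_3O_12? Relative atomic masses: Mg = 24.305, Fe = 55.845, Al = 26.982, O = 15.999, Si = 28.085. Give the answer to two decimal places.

17.93 wt%

Formula mass = 1.56*24.305 + 1.44*55.845 + 2*26.982 + 3*28.085 + 12*15.999 = 448.540 g/mol, of which 80.417 g is Fe.
So Fe makes up 80.417/448.540 = 0.1793 of the mass, i.e. 17.93%.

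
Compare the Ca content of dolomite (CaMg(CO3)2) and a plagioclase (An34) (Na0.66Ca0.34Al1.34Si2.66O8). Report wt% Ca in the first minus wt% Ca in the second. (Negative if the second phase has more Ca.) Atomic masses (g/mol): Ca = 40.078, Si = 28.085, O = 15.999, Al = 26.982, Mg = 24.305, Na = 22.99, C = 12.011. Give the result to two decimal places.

M(CaMg(CO3)2) = 184.399 g/mol, so wt% Ca = 40.078/184.399 × 100 = 21.73%.
M(Na0.66Ca0.34Al1.34Si2.66O8) = 267.654 g/mol, so wt% Ca = 13.627/267.654 × 100 = 5.09%.
21.73 − 5.09 = 16.64 pp.

16.64 percentage points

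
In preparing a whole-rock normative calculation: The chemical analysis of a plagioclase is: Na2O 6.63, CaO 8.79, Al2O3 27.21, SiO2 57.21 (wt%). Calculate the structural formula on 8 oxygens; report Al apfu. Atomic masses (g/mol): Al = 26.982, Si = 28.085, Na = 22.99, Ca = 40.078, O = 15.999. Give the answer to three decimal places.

1.438 Al apfu

Na2O: 6.63/61.979 = 0.10697 mol → 0.21394 mol Na, 0.10697 mol O.
CaO: 8.79/56.077 = 0.15675 mol → 0.15675 mol Ca, 0.15675 mol O.
Al2O3: 27.21/101.961 = 0.26687 mol → 0.53374 mol Al, 0.80061 mol O.
SiO2: 57.21/60.083 = 0.95218 mol → 0.95218 mol Si, 1.90436 mol O.
Total oxygen = 2.96869 mol. Normalization factor = 8/2.96869 = 2.69479.
Al per 8 O = 0.53374 × 2.69479 = 1.438.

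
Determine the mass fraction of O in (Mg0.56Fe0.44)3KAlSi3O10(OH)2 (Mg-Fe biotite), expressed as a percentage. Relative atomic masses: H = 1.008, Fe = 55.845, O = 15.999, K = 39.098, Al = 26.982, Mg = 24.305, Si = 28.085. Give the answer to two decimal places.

Molar mass of (Mg0.56Fe0.44)3KAlSi3O10(OH)2: 1.68×24.305 + 1.32×55.845 + 1×39.098 + 1×26.982 + 3×28.085 + 12×15.999 + 2×1.008 = 458.887 g/mol.
Mass of O per formula unit: 12 × 15.999 = 191.988 g.
Weight fraction O = 191.988 / 458.887 = 0.4184.

41.84 wt%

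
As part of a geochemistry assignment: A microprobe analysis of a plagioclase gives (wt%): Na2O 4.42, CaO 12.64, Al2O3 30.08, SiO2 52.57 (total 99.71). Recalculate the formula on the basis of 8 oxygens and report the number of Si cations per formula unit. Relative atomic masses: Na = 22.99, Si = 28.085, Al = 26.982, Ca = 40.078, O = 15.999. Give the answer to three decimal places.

Na2O: 4.42/61.979 = 0.07131 mol → 0.14262 mol Na, 0.07131 mol O.
CaO: 12.64/56.077 = 0.22540 mol → 0.22540 mol Ca, 0.22540 mol O.
Al2O3: 30.08/101.961 = 0.29501 mol → 0.59002 mol Al, 0.88503 mol O.
SiO2: 52.57/60.083 = 0.87496 mol → 0.87496 mol Si, 1.74992 mol O.
Total oxygen = 2.93166 mol. Normalization factor = 8/2.93166 = 2.72883.
Si per 8 O = 0.87496 × 2.72883 = 2.388.

2.388 Si apfu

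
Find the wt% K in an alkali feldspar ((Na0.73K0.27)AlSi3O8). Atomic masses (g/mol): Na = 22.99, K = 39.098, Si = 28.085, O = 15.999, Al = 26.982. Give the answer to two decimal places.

3.96 wt%

M((Na0.73K0.27)AlSi3O8) = 266.568 g/mol.
K contributes 0.27 × 39.098 = 10.556 g per mole.
10.556/266.568 = 0.0396 → 3.96%.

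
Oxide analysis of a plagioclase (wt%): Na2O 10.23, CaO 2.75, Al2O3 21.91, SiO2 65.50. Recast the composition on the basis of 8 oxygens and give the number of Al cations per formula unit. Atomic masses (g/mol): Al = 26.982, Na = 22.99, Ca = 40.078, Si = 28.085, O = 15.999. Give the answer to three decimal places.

1.131 Al apfu

10.23 wt% Na2O ÷ 61.979 g/mol = 0.16506 mol, giving 0.33012 Na and 0.16506 O.
2.75 wt% CaO ÷ 56.077 g/mol = 0.04904 mol, giving 0.04904 Ca and 0.04904 O.
21.91 wt% Al2O3 ÷ 101.961 g/mol = 0.21489 mol, giving 0.42978 Al and 0.64467 O.
65.50 wt% SiO2 ÷ 60.083 g/mol = 1.09016 mol, giving 1.09016 Si and 2.18032 O.
Oxygen sums to 3.03909; scaling by 8/3.03909 = 2.63237 puts the formula on 8 O.
Al: 0.42978 × 2.63237 = 1.131 atoms per formula unit.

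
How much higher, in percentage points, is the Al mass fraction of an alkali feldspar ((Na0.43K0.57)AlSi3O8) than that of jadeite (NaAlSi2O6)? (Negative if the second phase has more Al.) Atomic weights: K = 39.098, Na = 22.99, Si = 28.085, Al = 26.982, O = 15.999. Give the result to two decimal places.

-3.41 percentage points

M((Na0.43K0.57)AlSi3O8) = 271.401 g/mol, so wt% Al = 26.982/271.401 × 100 = 9.94%.
M(NaAlSi2O6) = 202.136 g/mol, so wt% Al = 26.982/202.136 × 100 = 13.35%.
9.94 − 13.35 = -3.41 pp.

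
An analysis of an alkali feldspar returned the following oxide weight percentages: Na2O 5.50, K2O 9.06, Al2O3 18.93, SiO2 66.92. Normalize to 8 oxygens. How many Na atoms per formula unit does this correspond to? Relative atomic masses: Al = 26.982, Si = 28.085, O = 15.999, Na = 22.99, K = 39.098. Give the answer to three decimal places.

5.50 wt% Na2O ÷ 61.979 g/mol = 0.08874 mol, giving 0.17748 Na and 0.08874 O.
9.06 wt% K2O ÷ 94.195 g/mol = 0.09618 mol, giving 0.19236 K and 0.09618 O.
18.93 wt% Al2O3 ÷ 101.961 g/mol = 0.18566 mol, giving 0.37132 Al and 0.55698 O.
66.92 wt% SiO2 ÷ 60.083 g/mol = 1.11379 mol, giving 1.11379 Si and 2.22758 O.
Oxygen sums to 2.96948; scaling by 8/2.96948 = 2.69407 puts the formula on 8 O.
Na: 0.17748 × 2.69407 = 0.478 atoms per formula unit.

0.478 Na apfu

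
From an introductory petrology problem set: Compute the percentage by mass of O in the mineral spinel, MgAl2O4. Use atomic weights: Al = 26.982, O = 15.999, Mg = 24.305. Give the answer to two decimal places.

44.98 mass %

Formula mass = 1*24.305 + 2*26.982 + 4*15.999 = 142.265 g/mol, of which 63.996 g is O.
So O makes up 63.996/142.265 = 0.4498 of the mass, i.e. 44.98%.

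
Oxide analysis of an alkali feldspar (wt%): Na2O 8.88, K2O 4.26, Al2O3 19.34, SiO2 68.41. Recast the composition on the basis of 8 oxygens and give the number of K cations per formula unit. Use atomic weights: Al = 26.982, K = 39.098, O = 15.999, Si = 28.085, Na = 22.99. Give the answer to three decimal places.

0.238 K apfu

Na2O: 8.88/61.979 = 0.14327 mol → 0.28654 mol Na, 0.14327 mol O.
K2O: 4.26/94.195 = 0.04523 mol → 0.09046 mol K, 0.04523 mol O.
Al2O3: 19.34/101.961 = 0.18968 mol → 0.37936 mol Al, 0.56904 mol O.
SiO2: 68.41/60.083 = 1.13859 mol → 1.13859 mol Si, 2.27718 mol O.
Total oxygen = 3.03472 mol. Normalization factor = 8/3.03472 = 2.63616.
K per 8 O = 0.09046 × 2.63616 = 0.238.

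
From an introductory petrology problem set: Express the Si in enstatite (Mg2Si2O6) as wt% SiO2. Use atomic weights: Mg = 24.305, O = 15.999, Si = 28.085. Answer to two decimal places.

59.85 wt%

M(Mg2Si2O6) = 200.774 g/mol; M(SiO2) = 60.083 g/mol.
Moles SiO2 per formula unit = 2 Si ÷ 1 = 2.0000.
SiO2 fraction = (2.0000 × 60.083) / 200.774 = 120.166/200.774 = 0.5985.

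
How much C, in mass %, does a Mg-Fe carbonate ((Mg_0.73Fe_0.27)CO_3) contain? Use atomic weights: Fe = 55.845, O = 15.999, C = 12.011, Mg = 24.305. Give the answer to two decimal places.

M((Mg_0.73Fe_0.27)CO_3) = 92.829 g/mol.
C contributes 1 × 12.011 = 12.011 g per mole.
12.011/92.829 = 0.1294 → 12.94%.

12.94 mass %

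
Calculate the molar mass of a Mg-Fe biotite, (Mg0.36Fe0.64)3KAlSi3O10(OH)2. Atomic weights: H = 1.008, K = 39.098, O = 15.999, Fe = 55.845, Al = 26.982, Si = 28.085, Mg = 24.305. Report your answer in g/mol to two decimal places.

Mg: 1.08 × 24.305 = 26.2494
Fe: 1.92 × 55.845 = 107.2224
K: 1 × 39.098 = 39.0980
Al: 1 × 26.982 = 26.9820
Si: 3 × 28.085 = 84.2550
O: 12 × 15.999 = 191.9880
H: 2 × 1.008 = 2.0160
Summing the contributions gives the formula mass.

477.81 g/mol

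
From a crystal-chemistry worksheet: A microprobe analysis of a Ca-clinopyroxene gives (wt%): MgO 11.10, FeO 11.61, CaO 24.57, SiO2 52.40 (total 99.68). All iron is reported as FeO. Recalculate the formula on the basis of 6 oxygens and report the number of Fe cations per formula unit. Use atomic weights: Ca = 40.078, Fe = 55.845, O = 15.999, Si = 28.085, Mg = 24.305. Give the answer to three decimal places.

0.370 Fe apfu

MgO: 11.10/40.304 = 0.27541 mol → 0.27541 mol Mg, 0.27541 mol O.
FeO: 11.61/71.844 = 0.16160 mol → 0.16160 mol Fe, 0.16160 mol O.
CaO: 24.57/56.077 = 0.43815 mol → 0.43815 mol Ca, 0.43815 mol O.
SiO2: 52.40/60.083 = 0.87213 mol → 0.87213 mol Si, 1.74426 mol O.
Total oxygen = 2.61942 mol. Normalization factor = 6/2.61942 = 2.29058.
Fe per 6 O = 0.16160 × 2.29058 = 0.370.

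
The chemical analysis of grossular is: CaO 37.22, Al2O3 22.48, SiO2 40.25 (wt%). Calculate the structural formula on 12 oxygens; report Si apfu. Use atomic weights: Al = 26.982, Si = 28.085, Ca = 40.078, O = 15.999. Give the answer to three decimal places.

3.016 Si apfu

CaO: 37.22/56.077 = 0.66373 mol → 0.66373 mol Ca, 0.66373 mol O.
Al2O3: 22.48/101.961 = 0.22048 mol → 0.44096 mol Al, 0.66144 mol O.
SiO2: 40.25/60.083 = 0.66991 mol → 0.66991 mol Si, 1.33982 mol O.
Total oxygen = 2.66499 mol. Normalization factor = 12/2.66499 = 4.50283.
Si per 12 O = 0.66991 × 4.50283 = 3.016.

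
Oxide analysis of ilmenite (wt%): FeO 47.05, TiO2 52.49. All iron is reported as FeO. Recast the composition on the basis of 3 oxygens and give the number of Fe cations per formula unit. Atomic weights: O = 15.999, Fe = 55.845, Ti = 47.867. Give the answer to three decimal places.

0.998 Fe apfu

FeO (M=71.844): mol = 0.65489; Fe = 0.65489, O = 0.65489.
TiO2 (M=79.865): mol = 0.65723; Ti = 0.65723, O = 1.31446.
ΣO = 1.96935; factor = 3/ΣO = 1.52335.
Fe apfu = 0.65489 × 1.52335 = 0.998.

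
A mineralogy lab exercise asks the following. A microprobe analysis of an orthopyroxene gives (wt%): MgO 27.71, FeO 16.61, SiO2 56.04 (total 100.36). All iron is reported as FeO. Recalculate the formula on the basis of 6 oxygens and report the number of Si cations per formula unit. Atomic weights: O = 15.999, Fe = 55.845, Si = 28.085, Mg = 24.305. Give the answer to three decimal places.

2.010 Si apfu

MgO (M=40.304): mol = 0.68752; Mg = 0.68752, O = 0.68752.
FeO (M=71.844): mol = 0.23120; Fe = 0.23120, O = 0.23120.
SiO2 (M=60.083): mol = 0.93271; Si = 0.93271, O = 1.86542.
ΣO = 2.78414; factor = 6/ΣO = 2.15506.
Si apfu = 0.93271 × 2.15506 = 2.010.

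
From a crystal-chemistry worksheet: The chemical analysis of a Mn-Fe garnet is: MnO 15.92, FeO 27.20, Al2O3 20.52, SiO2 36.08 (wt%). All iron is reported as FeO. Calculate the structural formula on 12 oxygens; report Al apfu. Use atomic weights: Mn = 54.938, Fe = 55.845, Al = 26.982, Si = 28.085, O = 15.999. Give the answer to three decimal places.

2.006 Al apfu

MnO: 15.92/70.937 = 0.22442 mol → 0.22442 mol Mn, 0.22442 mol O.
FeO: 27.20/71.844 = 0.37860 mol → 0.37860 mol Fe, 0.37860 mol O.
Al2O3: 20.52/101.961 = 0.20125 mol → 0.40250 mol Al, 0.60375 mol O.
SiO2: 36.08/60.083 = 0.60050 mol → 0.60050 mol Si, 1.20100 mol O.
Total oxygen = 2.40777 mol. Normalization factor = 12/2.40777 = 4.98386.
Al per 12 O = 0.40250 × 4.98386 = 2.006.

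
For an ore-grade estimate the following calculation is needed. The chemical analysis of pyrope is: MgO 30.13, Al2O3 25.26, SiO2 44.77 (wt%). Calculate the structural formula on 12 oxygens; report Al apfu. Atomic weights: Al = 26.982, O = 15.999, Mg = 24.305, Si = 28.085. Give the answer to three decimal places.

30.13 wt% MgO ÷ 40.304 g/mol = 0.74757 mol, giving 0.74757 Mg and 0.74757 O.
25.26 wt% Al2O3 ÷ 101.961 g/mol = 0.24774 mol, giving 0.49548 Al and 0.74322 O.
44.77 wt% SiO2 ÷ 60.083 g/mol = 0.74514 mol, giving 0.74514 Si and 1.49028 O.
Oxygen sums to 2.98107; scaling by 12/2.98107 = 4.02540 puts the formula on 12 O.
Al: 0.49548 × 4.02540 = 1.995 atoms per formula unit.

1.995 Al apfu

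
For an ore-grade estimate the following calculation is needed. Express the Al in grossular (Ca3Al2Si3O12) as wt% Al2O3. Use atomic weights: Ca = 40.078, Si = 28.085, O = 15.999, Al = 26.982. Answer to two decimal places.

22.64 wt%

Formula mass = 450.441 g/mol.
2 Al → 1.0000 mol Al2O3 per formula unit; M(Al2O3) = 101.961, so Al2O3 mass = 101.961 g.
101.961/450.441 × 100 = 22.64 wt%.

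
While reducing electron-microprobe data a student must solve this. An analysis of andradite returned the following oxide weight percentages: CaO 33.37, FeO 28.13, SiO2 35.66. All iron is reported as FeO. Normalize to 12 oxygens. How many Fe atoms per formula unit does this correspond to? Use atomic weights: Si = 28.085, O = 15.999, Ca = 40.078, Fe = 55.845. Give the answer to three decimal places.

2.162 Fe apfu

CaO: 33.37/56.077 = 0.59507 mol → 0.59507 mol Ca, 0.59507 mol O.
FeO: 28.13/71.844 = 0.39154 mol → 0.39154 mol Fe, 0.39154 mol O.
SiO2: 35.66/60.083 = 0.59351 mol → 0.59351 mol Si, 1.18702 mol O.
Total oxygen = 2.17363 mol. Normalization factor = 12/2.17363 = 5.52072.
Fe per 12 O = 0.39154 × 5.52072 = 2.162.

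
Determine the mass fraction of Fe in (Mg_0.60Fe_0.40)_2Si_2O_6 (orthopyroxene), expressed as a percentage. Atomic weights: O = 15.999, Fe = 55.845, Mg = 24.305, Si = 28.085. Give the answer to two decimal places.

19.77 weight percent

Molar mass of (Mg_0.60Fe_0.40)_2Si_2O_6: 1.20·24.305 + 0.80·55.845 + 2·28.085 + 6·15.999 = 226.006 g/mol.
Mass of Fe per formula unit: 0.80 × 55.845 = 44.676 g.
Weight fraction Fe = 44.676 / 226.006 = 0.1977.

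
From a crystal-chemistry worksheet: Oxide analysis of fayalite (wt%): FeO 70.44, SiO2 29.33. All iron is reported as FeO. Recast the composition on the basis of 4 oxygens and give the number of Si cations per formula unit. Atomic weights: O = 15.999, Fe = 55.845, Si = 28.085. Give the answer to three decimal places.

0.998 Si apfu

FeO: 70.44/71.844 = 0.98046 mol → 0.98046 mol Fe, 0.98046 mol O.
SiO2: 29.33/60.083 = 0.48816 mol → 0.48816 mol Si, 0.97632 mol O.
Total oxygen = 1.95678 mol. Normalization factor = 4/1.95678 = 2.04417.
Si per 4 O = 0.48816 × 2.04417 = 0.998.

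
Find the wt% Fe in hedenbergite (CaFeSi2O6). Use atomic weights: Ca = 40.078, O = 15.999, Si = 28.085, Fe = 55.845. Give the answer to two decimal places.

22.51 mass %

Molar mass of CaFeSi2O6: 1·40.078 + 1·55.845 + 2·28.085 + 6·15.999 = 248.087 g/mol.
Mass of Fe per formula unit: 1 × 55.845 = 55.845 g.
Weight fraction Fe = 55.845 / 248.087 = 0.2251.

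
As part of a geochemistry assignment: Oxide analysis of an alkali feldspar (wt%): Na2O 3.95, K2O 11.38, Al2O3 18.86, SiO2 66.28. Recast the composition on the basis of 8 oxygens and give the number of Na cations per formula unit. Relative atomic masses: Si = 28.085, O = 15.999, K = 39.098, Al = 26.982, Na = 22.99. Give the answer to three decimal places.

0.346 Na apfu

3.95 wt% Na2O ÷ 61.979 g/mol = 0.06373 mol, giving 0.12746 Na and 0.06373 O.
11.38 wt% K2O ÷ 94.195 g/mol = 0.12081 mol, giving 0.24162 K and 0.12081 O.
18.86 wt% Al2O3 ÷ 101.961 g/mol = 0.18497 mol, giving 0.36994 Al and 0.55491 O.
66.28 wt% SiO2 ÷ 60.083 g/mol = 1.10314 mol, giving 1.10314 Si and 2.20628 O.
Oxygen sums to 2.94573; scaling by 8/2.94573 = 2.71580 puts the formula on 8 O.
Na: 0.12746 × 2.71580 = 0.346 atoms per formula unit.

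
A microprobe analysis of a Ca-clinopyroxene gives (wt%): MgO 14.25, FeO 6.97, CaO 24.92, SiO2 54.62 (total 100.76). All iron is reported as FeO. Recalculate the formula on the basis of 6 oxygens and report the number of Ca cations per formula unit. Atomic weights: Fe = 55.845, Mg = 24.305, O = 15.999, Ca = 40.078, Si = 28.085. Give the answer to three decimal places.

MgO (M=40.304): mol = 0.35356; Mg = 0.35356, O = 0.35356.
FeO (M=71.844): mol = 0.09702; Fe = 0.09702, O = 0.09702.
CaO (M=56.077): mol = 0.44439; Ca = 0.44439, O = 0.44439.
SiO2 (M=60.083): mol = 0.90908; Si = 0.90908, O = 1.81816.
ΣO = 2.71313; factor = 6/ΣO = 2.21147.
Ca apfu = 0.44439 × 2.21147 = 0.983.

0.983 Ca apfu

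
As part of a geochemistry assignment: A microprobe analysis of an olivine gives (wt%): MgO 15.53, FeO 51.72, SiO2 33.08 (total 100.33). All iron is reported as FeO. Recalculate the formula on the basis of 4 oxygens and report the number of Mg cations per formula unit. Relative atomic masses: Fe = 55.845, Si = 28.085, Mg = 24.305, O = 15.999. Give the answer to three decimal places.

0.699 Mg apfu

MgO: 15.53/40.304 = 0.38532 mol → 0.38532 mol Mg, 0.38532 mol O.
FeO: 51.72/71.844 = 0.71989 mol → 0.71989 mol Fe, 0.71989 mol O.
SiO2: 33.08/60.083 = 0.55057 mol → 0.55057 mol Si, 1.10114 mol O.
Total oxygen = 2.20635 mol. Normalization factor = 4/2.20635 = 1.81295.
Mg per 4 O = 0.38532 × 1.81295 = 0.699.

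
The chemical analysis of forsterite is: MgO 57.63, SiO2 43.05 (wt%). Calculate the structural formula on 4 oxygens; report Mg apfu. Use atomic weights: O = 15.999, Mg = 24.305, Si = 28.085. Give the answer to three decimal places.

1.998 Mg apfu

57.63 wt% MgO ÷ 40.304 g/mol = 1.42988 mol, giving 1.42988 Mg and 1.42988 O.
43.05 wt% SiO2 ÷ 60.083 g/mol = 0.71651 mol, giving 0.71651 Si and 1.43302 O.
Oxygen sums to 2.86290; scaling by 4/2.86290 = 1.39718 puts the formula on 4 O.
Mg: 1.42988 × 1.39718 = 1.998 atoms per formula unit.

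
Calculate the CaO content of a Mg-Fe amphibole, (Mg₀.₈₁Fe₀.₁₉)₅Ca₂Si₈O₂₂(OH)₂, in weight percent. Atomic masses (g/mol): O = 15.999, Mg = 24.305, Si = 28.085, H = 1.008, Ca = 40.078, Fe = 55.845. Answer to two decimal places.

Formula mass = 842.316 g/mol.
2 Ca → 2.0000 mol CaO per formula unit; M(CaO) = 56.077, so CaO mass = 112.154 g.
112.154/842.316 × 100 = 13.31 wt%.

13.31 wt%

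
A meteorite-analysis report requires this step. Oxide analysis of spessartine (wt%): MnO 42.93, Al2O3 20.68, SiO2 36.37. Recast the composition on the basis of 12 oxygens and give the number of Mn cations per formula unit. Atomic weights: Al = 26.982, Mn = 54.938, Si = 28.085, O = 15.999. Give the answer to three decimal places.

2.996 Mn apfu

MnO: 42.93/70.937 = 0.60518 mol → 0.60518 mol Mn, 0.60518 mol O.
Al2O3: 20.68/101.961 = 0.20282 mol → 0.40564 mol Al, 0.60846 mol O.
SiO2: 36.37/60.083 = 0.60533 mol → 0.60533 mol Si, 1.21066 mol O.
Total oxygen = 2.42430 mol. Normalization factor = 12/2.42430 = 4.94988.
Mn per 12 O = 0.60518 × 4.94988 = 2.996.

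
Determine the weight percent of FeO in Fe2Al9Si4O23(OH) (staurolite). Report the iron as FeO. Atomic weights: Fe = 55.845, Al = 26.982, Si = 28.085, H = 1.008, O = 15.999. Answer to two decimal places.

16.87 wt%

Formula mass = 851.852 g/mol.
2 Fe → 2.0000 mol FeO per formula unit; M(FeO) = 71.844, so FeO mass = 143.688 g.
143.688/851.852 × 100 = 16.87 wt%.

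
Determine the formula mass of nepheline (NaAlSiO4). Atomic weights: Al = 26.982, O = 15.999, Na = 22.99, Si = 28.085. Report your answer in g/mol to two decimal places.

The formula mass is the sum 1×22.99 + 1×26.982 + 1×28.085 + 4×15.999.

142.05 g/mol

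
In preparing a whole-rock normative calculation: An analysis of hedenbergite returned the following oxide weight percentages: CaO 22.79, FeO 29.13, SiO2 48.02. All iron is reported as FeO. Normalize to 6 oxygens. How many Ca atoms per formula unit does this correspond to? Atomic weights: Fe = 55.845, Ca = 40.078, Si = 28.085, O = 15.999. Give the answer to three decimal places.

1.012 Ca apfu

CaO (M=56.077): mol = 0.40641; Ca = 0.40641, O = 0.40641.
FeO (M=71.844): mol = 0.40546; Fe = 0.40546, O = 0.40546.
SiO2 (M=60.083): mol = 0.79923; Si = 0.79923, O = 1.59846.
ΣO = 2.41033; factor = 6/ΣO = 2.48929.
Ca apfu = 0.40641 × 2.48929 = 1.012.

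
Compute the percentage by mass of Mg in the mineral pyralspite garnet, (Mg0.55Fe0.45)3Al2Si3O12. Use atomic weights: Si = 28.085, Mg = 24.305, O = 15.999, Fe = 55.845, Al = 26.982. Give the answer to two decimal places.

M((Mg0.55Fe0.45)3Al2Si3O12) = 445.701 g/mol.
Mg contributes 1.65 × 24.305 = 40.103 g per mole.
40.103/445.701 = 0.0900 → 9.00%.

9.00 wt%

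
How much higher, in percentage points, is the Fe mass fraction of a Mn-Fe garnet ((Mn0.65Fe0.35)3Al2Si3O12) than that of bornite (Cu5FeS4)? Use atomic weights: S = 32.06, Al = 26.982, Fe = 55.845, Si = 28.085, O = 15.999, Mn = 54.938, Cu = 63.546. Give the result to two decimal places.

0.69 percentage points

Fe in (Mn0.65Fe0.35)3Al2Si3O12: molar mass 495.973 g/mol; 1.05×55.845 = 58.637 g → 11.82 wt%.
Fe in Cu5FeS4: molar mass 501.815 g/mol; 1×55.845 = 55.845 g → 11.13 wt%.
Difference = 11.82 − 11.13 = 0.69 percentage points.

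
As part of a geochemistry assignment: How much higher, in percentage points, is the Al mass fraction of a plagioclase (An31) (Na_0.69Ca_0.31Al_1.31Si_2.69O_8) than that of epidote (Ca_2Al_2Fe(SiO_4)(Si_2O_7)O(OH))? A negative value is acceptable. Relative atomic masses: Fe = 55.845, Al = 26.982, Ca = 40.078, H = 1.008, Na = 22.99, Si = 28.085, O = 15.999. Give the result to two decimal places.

2.06 percentage points

M(Na_0.69Ca_0.31Al_1.31Si_2.69O_8) = 267.174 g/mol, so wt% Al = 35.346/267.174 × 100 = 13.23%.
M(Ca_2Al_2Fe(SiO_4)(Si_2O_7)O(OH)) = 483.215 g/mol, so wt% Al = 53.964/483.215 × 100 = 11.17%.
13.23 − 11.17 = 2.06 pp.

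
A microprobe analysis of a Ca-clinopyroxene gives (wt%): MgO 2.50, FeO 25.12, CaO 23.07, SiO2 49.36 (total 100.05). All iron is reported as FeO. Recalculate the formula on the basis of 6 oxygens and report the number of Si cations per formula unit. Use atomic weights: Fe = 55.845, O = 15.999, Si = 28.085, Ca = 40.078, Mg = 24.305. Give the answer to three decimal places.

1.999 Si apfu

MgO: 2.50/40.304 = 0.06203 mol → 0.06203 mol Mg, 0.06203 mol O.
FeO: 25.12/71.844 = 0.34965 mol → 0.34965 mol Fe, 0.34965 mol O.
CaO: 23.07/56.077 = 0.41140 mol → 0.41140 mol Ca, 0.41140 mol O.
SiO2: 49.36/60.083 = 0.82153 mol → 0.82153 mol Si, 1.64306 mol O.
Total oxygen = 2.46614 mol. Normalization factor = 6/2.46614 = 2.43295.
Si per 6 O = 0.82153 × 2.43295 = 1.999.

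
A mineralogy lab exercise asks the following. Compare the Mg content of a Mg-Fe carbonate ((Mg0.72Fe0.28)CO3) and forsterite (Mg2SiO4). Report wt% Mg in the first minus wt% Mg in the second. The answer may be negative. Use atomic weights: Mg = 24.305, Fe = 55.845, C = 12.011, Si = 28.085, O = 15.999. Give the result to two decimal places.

M((Mg0.72Fe0.28)CO3) = 93.144 g/mol, so wt% Mg = 17.500/93.144 × 100 = 18.79%.
M(Mg2SiO4) = 140.691 g/mol, so wt% Mg = 48.610/140.691 × 100 = 34.55%.
18.79 − 34.55 = -15.76 pp.

-15.76 percentage points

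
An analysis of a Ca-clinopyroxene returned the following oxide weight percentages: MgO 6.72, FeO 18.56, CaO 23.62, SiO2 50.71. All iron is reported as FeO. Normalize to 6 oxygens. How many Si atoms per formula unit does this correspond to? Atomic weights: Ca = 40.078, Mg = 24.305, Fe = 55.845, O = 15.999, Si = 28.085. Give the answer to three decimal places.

MgO (M=40.304): mol = 0.16673; Mg = 0.16673, O = 0.16673.
FeO (M=71.844): mol = 0.25834; Fe = 0.25834, O = 0.25834.
CaO (M=56.077): mol = 0.42121; Ca = 0.42121, O = 0.42121.
SiO2 (M=60.083): mol = 0.84400; Si = 0.84400, O = 1.68800.
ΣO = 2.53428; factor = 6/ΣO = 2.36754.
Si apfu = 0.84400 × 2.36754 = 1.998.

1.998 Si apfu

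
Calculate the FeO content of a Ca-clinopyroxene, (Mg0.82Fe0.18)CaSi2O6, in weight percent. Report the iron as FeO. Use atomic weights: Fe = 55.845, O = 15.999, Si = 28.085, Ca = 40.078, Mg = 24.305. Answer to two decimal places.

Molar mass of (Mg0.82Fe0.18)CaSi2O6 = 0.82*24.305 + 0.18*55.845 + 1*40.078 + 2*28.085 + 6*15.999 = 222.224 g/mol.
Each formula unit contains 0.18 Fe, equivalent to 0.18/1 = 0.1800 mol FeO.
M(FeO) = 1×55.845 + 1×15.999 = 71.844 g/mol.
Mass of FeO per formula unit = 0.1800 × 71.844 = 12.932 g.
FeO wt% = 12.932 / 222.224 × 100 = 5.82%.

5.82 wt%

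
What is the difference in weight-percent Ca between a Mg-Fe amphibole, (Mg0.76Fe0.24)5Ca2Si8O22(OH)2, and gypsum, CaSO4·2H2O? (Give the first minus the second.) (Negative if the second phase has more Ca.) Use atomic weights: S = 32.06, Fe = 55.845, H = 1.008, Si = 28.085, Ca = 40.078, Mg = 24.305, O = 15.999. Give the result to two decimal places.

First mineral: 80.156 g Ca in 850.201 g formula = 9.43 wt% Ca.
Second mineral: 40.078 g Ca in 172.164 g formula = 23.28 wt% Ca.
9.43% − 23.28% gives a difference of -13.85 percentage points.

-13.85 percentage points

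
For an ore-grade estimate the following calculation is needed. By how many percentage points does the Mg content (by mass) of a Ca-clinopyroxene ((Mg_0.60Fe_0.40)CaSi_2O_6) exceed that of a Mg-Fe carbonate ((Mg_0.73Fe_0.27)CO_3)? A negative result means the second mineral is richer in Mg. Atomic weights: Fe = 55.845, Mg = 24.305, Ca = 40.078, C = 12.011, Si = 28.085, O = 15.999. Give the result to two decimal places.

M((Mg_0.60Fe_0.40)CaSi_2O_6) = 229.163 g/mol, so wt% Mg = 14.583/229.163 × 100 = 6.36%.
M((Mg_0.73Fe_0.27)CO_3) = 92.829 g/mol, so wt% Mg = 17.743/92.829 × 100 = 19.11%.
6.36 − 19.11 = -12.75 pp.

-12.75 percentage points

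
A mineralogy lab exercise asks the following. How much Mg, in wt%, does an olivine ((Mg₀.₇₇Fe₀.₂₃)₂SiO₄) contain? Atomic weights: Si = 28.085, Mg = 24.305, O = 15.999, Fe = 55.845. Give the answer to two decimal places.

24.12 wt%

Formula mass = 1.54*24.305 + 0.46*55.845 + 1*28.085 + 4*15.999 = 155.199 g/mol, of which 37.430 g is Mg.
So Mg makes up 37.430/155.199 = 0.2412 of the mass, i.e. 24.12%.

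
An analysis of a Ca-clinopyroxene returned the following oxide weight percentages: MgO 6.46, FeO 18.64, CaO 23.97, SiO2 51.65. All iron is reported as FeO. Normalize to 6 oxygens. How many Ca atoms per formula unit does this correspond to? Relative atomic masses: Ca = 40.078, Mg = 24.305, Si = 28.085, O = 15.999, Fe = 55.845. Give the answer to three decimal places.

MgO (M=40.304): mol = 0.16028; Mg = 0.16028, O = 0.16028.
FeO (M=71.844): mol = 0.25945; Fe = 0.25945, O = 0.25945.
CaO (M=56.077): mol = 0.42745; Ca = 0.42745, O = 0.42745.
SiO2 (M=60.083): mol = 0.85964; Si = 0.85964, O = 1.71928.
ΣO = 2.56646; factor = 6/ΣO = 2.33785.
Ca apfu = 0.42745 × 2.33785 = 0.999.

0.999 Ca apfu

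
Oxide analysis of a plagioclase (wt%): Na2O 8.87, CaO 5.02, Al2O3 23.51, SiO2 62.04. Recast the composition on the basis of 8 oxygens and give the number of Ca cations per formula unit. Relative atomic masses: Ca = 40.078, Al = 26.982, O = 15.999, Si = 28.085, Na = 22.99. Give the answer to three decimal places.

Na2O: 8.87/61.979 = 0.14311 mol → 0.28622 mol Na, 0.14311 mol O.
CaO: 5.02/56.077 = 0.08952 mol → 0.08952 mol Ca, 0.08952 mol O.
Al2O3: 23.51/101.961 = 0.23058 mol → 0.46116 mol Al, 0.69174 mol O.
SiO2: 62.04/60.083 = 1.03257 mol → 1.03257 mol Si, 2.06514 mol O.
Total oxygen = 2.98951 mol. Normalization factor = 8/2.98951 = 2.67602.
Ca per 8 O = 0.08952 × 2.67602 = 0.240.

0.240 Ca apfu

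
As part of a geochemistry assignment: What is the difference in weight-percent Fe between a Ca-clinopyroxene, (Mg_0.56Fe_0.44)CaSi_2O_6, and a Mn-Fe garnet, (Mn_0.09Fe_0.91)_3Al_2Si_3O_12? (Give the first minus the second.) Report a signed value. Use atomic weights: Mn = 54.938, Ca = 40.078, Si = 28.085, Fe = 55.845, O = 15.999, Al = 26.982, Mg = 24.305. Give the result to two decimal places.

-19.98 percentage points

First mineral: 24.572 g Fe in 230.425 g formula = 10.66 wt% Fe.
Second mineral: 152.457 g Fe in 497.497 g formula = 30.64 wt% Fe.
10.66% − 30.64% gives a difference of -19.98 percentage points.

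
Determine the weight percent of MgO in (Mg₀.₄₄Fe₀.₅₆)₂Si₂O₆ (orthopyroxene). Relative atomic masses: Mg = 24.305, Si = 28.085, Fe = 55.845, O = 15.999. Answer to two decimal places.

15.02 wt%

M((Mg₀.₄₄Fe₀.₅₆)₂Si₂O₆) = 236.099 g/mol; M(MgO) = 40.304 g/mol.
Moles MgO per formula unit = 0.88 Mg ÷ 1 = 0.8800.
MgO fraction = (0.8800 × 40.304) / 236.099 = 35.468/236.099 = 0.1502.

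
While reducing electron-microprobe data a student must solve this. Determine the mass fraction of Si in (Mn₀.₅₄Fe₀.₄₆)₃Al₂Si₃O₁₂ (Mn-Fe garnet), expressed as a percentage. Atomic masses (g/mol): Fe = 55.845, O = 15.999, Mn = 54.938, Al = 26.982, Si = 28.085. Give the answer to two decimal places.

16.98 wt%

Formula mass = 1.62*54.938 + 1.38*55.845 + 2*26.982 + 3*28.085 + 12*15.999 = 496.273 g/mol, of which 84.255 g is Si.
So Si makes up 84.255/496.273 = 0.1698 of the mass, i.e. 16.98%.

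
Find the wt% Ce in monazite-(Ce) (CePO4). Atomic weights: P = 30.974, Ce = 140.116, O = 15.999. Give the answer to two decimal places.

59.60 mass %

Molar mass of CePO4: 1*140.116 + 1*30.974 + 4*15.999 = 235.086 g/mol.
Mass of Ce per formula unit: 1 × 140.116 = 140.116 g.
Weight fraction Ce = 140.116 / 235.086 = 0.5960.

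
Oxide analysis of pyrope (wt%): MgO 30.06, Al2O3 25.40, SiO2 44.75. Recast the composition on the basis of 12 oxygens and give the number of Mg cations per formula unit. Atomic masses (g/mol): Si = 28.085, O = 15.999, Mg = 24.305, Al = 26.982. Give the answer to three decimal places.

3.001 Mg apfu

30.06 wt% MgO ÷ 40.304 g/mol = 0.74583 mol, giving 0.74583 Mg and 0.74583 O.
25.40 wt% Al2O3 ÷ 101.961 g/mol = 0.24911 mol, giving 0.49822 Al and 0.74733 O.
44.75 wt% SiO2 ÷ 60.083 g/mol = 0.74480 mol, giving 0.74480 Si and 1.48960 O.
Oxygen sums to 2.98276; scaling by 12/2.98276 = 4.02312 puts the formula on 12 O.
Mg: 0.74583 × 4.02312 = 3.001 atoms per formula unit.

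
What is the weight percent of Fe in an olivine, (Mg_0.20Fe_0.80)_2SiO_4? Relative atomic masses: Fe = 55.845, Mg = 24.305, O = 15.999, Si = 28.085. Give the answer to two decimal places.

46.74 weight percent

Molar mass of (Mg_0.20Fe_0.80)_2SiO_4: 0.40·24.305 + 1.60·55.845 + 1·28.085 + 4·15.999 = 191.155 g/mol.
Mass of Fe per formula unit: 1.60 × 55.845 = 89.352 g.
Weight fraction Fe = 89.352 / 191.155 = 0.4674.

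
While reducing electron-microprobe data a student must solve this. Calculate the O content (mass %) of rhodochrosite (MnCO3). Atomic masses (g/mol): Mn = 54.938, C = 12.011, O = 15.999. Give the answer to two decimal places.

41.76 mass %

M(MnCO3) = 114.946 g/mol.
O contributes 3 × 15.999 = 47.997 g per mole.
47.997/114.946 = 0.4176 → 41.76%.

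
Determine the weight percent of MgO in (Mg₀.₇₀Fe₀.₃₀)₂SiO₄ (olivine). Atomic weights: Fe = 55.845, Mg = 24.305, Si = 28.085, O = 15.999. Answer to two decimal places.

M((Mg₀.₇₀Fe₀.₃₀)₂SiO₄) = 159.615 g/mol; M(MgO) = 40.304 g/mol.
Moles MgO per formula unit = 1.40 Mg ÷ 1 = 1.4000.
MgO fraction = (1.4000 × 40.304) / 159.615 = 56.426/159.615 = 0.3535.

35.35 wt%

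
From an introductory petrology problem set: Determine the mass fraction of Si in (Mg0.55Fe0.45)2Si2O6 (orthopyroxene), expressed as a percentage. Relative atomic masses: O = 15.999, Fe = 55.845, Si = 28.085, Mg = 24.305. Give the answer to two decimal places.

24.51 wt%

Formula mass = 1.10*24.305 + 0.90*55.845 + 2*28.085 + 6*15.999 = 229.160 g/mol, of which 56.170 g is Si.
So Si makes up 56.170/229.160 = 0.2451 of the mass, i.e. 24.51%.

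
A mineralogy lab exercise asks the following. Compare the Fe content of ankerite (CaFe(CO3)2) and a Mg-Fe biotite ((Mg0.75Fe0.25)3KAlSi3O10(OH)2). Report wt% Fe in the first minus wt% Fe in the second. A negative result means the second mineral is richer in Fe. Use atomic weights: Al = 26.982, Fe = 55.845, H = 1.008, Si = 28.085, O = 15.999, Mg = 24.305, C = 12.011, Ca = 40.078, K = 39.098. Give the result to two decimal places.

16.36 percentage points

M(CaFe(CO3)2) = 215.939 g/mol, so wt% Fe = 55.845/215.939 × 100 = 25.86%.
M((Mg0.75Fe0.25)3KAlSi3O10(OH)2) = 440.909 g/mol, so wt% Fe = 41.884/440.909 × 100 = 9.50%.
25.86 − 9.50 = 16.36 pp.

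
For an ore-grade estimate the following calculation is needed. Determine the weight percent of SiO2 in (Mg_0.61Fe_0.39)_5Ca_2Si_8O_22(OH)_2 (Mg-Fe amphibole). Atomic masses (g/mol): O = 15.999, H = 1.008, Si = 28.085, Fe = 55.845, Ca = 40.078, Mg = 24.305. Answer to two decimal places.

55.00 wt%

M((Mg_0.61Fe_0.39)_5Ca_2Si_8O_22(OH)_2) = 873.856 g/mol; M(SiO2) = 60.083 g/mol.
Moles SiO2 per formula unit = 8 Si ÷ 1 = 8.0000.
SiO2 fraction = (8.0000 × 60.083) / 873.856 = 480.664/873.856 = 0.5500.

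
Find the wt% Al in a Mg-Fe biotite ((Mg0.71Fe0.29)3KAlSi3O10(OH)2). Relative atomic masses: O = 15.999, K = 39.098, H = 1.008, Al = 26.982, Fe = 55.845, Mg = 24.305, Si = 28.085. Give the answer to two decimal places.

M((Mg0.71Fe0.29)3KAlSi3O10(OH)2) = 444.694 g/mol.
Al contributes 1 × 26.982 = 26.982 g per mole.
26.982/444.694 = 0.0607 → 6.07%.

6.07 wt%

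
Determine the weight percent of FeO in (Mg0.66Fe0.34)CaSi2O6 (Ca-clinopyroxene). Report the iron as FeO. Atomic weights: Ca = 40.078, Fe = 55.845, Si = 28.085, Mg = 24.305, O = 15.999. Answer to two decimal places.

10.75 wt%

Molar mass of (Mg0.66Fe0.34)CaSi2O6 = 0.66*24.305 + 0.34*55.845 + 1*40.078 + 2*28.085 + 6*15.999 = 227.271 g/mol.
Each formula unit contains 0.34 Fe, equivalent to 0.34/1 = 0.3400 mol FeO.
M(FeO) = 1×55.845 + 1×15.999 = 71.844 g/mol.
Mass of FeO per formula unit = 0.3400 × 71.844 = 24.427 g.
FeO wt% = 24.427 / 227.271 × 100 = 10.75%.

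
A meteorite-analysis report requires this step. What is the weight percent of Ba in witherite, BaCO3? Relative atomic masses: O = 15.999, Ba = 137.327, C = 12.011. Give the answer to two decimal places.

69.59 mass %

M(BaCO3) = 197.335 g/mol.
Ba contributes 1 × 137.327 = 137.327 g per mole.
137.327/197.335 = 0.6959 → 69.59%.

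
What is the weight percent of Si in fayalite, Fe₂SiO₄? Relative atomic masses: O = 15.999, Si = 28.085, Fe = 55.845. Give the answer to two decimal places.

M(Fe₂SiO₄) = 203.771 g/mol.
Si contributes 1 × 28.085 = 28.085 g per mole.
28.085/203.771 = 0.1378 → 13.78%.

13.78 mass %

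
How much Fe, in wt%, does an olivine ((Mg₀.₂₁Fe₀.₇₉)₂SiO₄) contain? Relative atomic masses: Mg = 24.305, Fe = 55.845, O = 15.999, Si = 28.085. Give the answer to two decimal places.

Formula mass = 0.42×24.305 + 1.58×55.845 + 1×28.085 + 4×15.999 = 190.524 g/mol, of which 88.235 g is Fe.
So Fe makes up 88.235/190.524 = 0.4631 of the mass, i.e. 46.31%.

46.31 wt%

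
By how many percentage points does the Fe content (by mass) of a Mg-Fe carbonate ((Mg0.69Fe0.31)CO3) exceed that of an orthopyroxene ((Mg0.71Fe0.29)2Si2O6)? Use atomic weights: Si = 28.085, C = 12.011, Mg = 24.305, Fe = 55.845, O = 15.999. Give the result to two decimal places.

Fe in (Mg0.69Fe0.31)CO3: molar mass 94.090 g/mol; 0.31×55.845 = 17.312 g → 18.40 wt%.
Fe in (Mg0.71Fe0.29)2Si2O6: molar mass 219.067 g/mol; 0.58×55.845 = 32.390 g → 14.79 wt%.
Difference = 18.40 − 14.79 = 3.61 percentage points.

3.61 percentage points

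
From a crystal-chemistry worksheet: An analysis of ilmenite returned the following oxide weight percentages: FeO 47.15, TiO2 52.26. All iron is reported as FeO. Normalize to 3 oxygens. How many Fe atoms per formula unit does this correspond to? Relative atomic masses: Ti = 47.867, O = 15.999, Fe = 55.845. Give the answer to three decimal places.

FeO (M=71.844): mol = 0.65628; Fe = 0.65628, O = 0.65628.
TiO2 (M=79.865): mol = 0.65435; Ti = 0.65435, O = 1.30870.
ΣO = 1.96498; factor = 3/ΣO = 1.52673.
Fe apfu = 0.65628 × 1.52673 = 1.002.

1.002 Fe apfu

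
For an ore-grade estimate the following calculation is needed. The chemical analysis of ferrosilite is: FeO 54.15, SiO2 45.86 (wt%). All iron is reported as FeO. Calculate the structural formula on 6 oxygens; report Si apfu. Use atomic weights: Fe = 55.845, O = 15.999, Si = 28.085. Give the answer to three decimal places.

2.008 Si apfu

FeO (M=71.844): mol = 0.75372; Fe = 0.75372, O = 0.75372.
SiO2 (M=60.083): mol = 0.76328; Si = 0.76328, O = 1.52656.
ΣO = 2.28028; factor = 6/ΣO = 2.63126.
Si apfu = 0.76328 × 2.63126 = 2.008.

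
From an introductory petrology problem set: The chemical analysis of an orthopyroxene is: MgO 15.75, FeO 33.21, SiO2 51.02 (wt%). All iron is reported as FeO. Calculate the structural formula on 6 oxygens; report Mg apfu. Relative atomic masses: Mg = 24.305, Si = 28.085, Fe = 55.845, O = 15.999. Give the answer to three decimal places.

MgO (M=40.304): mol = 0.39078; Mg = 0.39078, O = 0.39078.
FeO (M=71.844): mol = 0.46225; Fe = 0.46225, O = 0.46225.
SiO2 (M=60.083): mol = 0.84916; Si = 0.84916, O = 1.69832.
ΣO = 2.55135; factor = 6/ΣO = 2.35170.
Mg apfu = 0.39078 × 2.35170 = 0.919.

0.919 Mg apfu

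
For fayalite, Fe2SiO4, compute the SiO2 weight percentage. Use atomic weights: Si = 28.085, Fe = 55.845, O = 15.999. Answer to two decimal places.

Molar mass of Fe2SiO4 = 2·55.845 + 1·28.085 + 4·15.999 = 203.771 g/mol.
Each formula unit contains 1 Si, equivalent to 1/1 = 1.0000 mol SiO2.
M(SiO2) = 1×28.085 + 2×15.999 = 60.083 g/mol.
Mass of SiO2 per formula unit = 1.0000 × 60.083 = 60.083 g.
SiO2 wt% = 60.083 / 203.771 × 100 = 29.49%.

29.49 wt%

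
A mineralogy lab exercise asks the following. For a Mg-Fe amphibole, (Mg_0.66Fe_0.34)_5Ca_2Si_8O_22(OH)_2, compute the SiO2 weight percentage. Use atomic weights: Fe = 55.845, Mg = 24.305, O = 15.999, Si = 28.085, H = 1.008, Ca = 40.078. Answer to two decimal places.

Formula mass = 865.971 g/mol.
8 Si → 8.0000 mol SiO2 per formula unit; M(SiO2) = 60.083, so SiO2 mass = 480.664 g.
480.664/865.971 × 100 = 55.51 wt%.

55.51 wt%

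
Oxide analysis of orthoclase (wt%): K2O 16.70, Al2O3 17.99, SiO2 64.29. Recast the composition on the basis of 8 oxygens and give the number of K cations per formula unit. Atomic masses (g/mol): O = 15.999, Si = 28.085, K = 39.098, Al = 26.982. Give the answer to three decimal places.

K2O (M=94.195): mol = 0.17729; K = 0.35458, O = 0.17729.
Al2O3 (M=101.961): mol = 0.17644; Al = 0.35288, O = 0.52932.
SiO2 (M=60.083): mol = 1.07002; Si = 1.07002, O = 2.14004.
ΣO = 2.84665; factor = 8/ΣO = 2.81032.
K apfu = 0.35458 × 2.81032 = 0.996.

0.996 K apfu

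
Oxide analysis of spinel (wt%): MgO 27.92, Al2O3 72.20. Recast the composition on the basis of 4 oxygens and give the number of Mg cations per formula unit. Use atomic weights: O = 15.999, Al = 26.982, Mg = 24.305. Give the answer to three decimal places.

0.984 Mg apfu

27.92 wt% MgO ÷ 40.304 g/mol = 0.69274 mol, giving 0.69274 Mg and 0.69274 O.
72.20 wt% Al2O3 ÷ 101.961 g/mol = 0.70811 mol, giving 1.41622 Al and 2.12433 O.
Oxygen sums to 2.81707; scaling by 4/2.81707 = 1.41992 puts the formula on 4 O.
Mg: 0.69274 × 1.41992 = 0.984 atoms per formula unit.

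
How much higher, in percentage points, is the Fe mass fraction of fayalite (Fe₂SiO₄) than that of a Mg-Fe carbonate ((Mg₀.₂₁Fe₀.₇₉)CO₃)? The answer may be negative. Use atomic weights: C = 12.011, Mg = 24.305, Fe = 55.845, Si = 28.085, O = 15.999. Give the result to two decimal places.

M(Fe₂SiO₄) = 203.771 g/mol, so wt% Fe = 111.690/203.771 × 100 = 54.81%.
M((Mg₀.₂₁Fe₀.₇₉)CO₃) = 109.230 g/mol, so wt% Fe = 44.118/109.230 × 100 = 40.39%.
54.81 − 40.39 = 14.42 pp.

14.42 percentage points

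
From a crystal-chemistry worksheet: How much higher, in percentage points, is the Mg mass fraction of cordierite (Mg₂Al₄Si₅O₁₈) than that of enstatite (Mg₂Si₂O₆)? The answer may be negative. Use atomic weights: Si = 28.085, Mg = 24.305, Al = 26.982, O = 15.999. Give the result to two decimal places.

-15.90 percentage points

M(Mg₂Al₄Si₅O₁₈) = 584.945 g/mol, so wt% Mg = 48.610/584.945 × 100 = 8.31%.
M(Mg₂Si₂O₆) = 200.774 g/mol, so wt% Mg = 48.610/200.774 × 100 = 24.21%.
8.31 − 24.21 = -15.90 pp.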